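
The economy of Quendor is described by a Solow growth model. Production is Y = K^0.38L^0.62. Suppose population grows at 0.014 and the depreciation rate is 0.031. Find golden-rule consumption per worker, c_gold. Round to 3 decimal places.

Capital per worker breaks even when investment replaces (n + δ)·k; here n + δ = 0.045.
Setting f'(k) = n+δ gives 0.38·k^(0.38−1) = 0.045, hence k_gold = (0.38/0.045)^(1/0.62) ≈ 31.2226.
y_gold = 31.2226^0.38 ≈ 3.6974.
c_gold = y_gold − (n+δ)·k_gold = 3.6974 − 0.045·31.2226 ≈ 2.2924.

c_gold ≈ 2.292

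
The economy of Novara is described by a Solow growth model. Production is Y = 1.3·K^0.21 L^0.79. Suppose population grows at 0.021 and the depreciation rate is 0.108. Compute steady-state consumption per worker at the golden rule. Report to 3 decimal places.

c_gold ≈ 1.253

The effective depreciation rate is n + δ = 0.021 + 0.108 = 0.129.
Setting f'(k) = n+δ gives 0.21·1.3·k^(0.21−1) = 0.129, hence k_gold = (0.21·1.3/0.129)^(1/0.79) ≈ 2.5830.
y_gold = 1.3·2.5830^0.21 ≈ 1.5867.
c_gold = y_gold − (n+δ)·k_gold = 1.5867 − 0.129·2.5830 ≈ 1.2535.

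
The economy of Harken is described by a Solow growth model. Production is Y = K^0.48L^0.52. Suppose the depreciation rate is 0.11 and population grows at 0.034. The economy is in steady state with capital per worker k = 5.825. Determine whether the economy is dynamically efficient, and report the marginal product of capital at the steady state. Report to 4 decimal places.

dynamically efficient; MPK ≈ 0.1920

n + δ = 0.034 + 0.11 = 0.144.
MPK = 0.48·k^(0.48−1) = 0.48·5.825^(-0.52) ≈ 0.1920.
MPK > 0.144, so the economy is dynamically efficient (under-saving).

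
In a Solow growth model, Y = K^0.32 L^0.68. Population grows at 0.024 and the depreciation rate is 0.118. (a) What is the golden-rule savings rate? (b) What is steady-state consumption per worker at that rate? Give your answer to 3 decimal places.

The effective depreciation rate is n + δ = 0.024 + 0.118 = 0.142.
For Cobb-Douglas, s_gold equals capital's share: s_gold = 0.32.
At the golden rule the marginal product of capital equals n+δ: 0.32·k^(0.32−1) = 0.142. Solving, k_gold = (0.32/0.142)^(1/0.68) ≈ 3.3030.
y_gold = 3.3030^0.32 ≈ 1.4657; c_gold = (1−0.32)·y_gold ≈ 0.9967.

(a) s_gold = 0.320; (b) c_gold ≈ 0.997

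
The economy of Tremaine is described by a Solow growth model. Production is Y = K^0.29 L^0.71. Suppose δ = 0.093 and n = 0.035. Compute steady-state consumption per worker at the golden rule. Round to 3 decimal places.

c_gold ≈ 0.992

The effective depreciation rate is n + δ = 0.035 + 0.093 = 0.128.
Setting f'(k) = n+δ gives 0.29·k^(0.29−1) = 0.128, hence k_gold = (0.29/0.128)^(1/0.71) ≈ 3.1642.
y_gold = 3.1642^0.29 ≈ 1.3966.
c_gold = y_gold − (n+δ)·k_gold = 1.3966 − 0.128·3.1642 ≈ 0.9916.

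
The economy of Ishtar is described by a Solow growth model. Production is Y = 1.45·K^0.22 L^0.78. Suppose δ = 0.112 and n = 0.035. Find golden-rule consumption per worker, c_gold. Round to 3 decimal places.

c_gold ≈ 1.407

n + δ = 0.035 + 0.112 = 0.147.
Maximizing c = f(k) − (n+δ)·k gives f'(k) = n+δ, i.e. 0.22·1.45·k^(0.22−1) = 0.147, so k_gold = (0.22·1.45/0.147)^(1/0.78) ≈ 2.7001.
y_gold = 1.45·2.7001^0.22 ≈ 1.8041.
c_gold = y_gold − (n+δ)·k_gold = 1.8041 − 0.147·2.7001 ≈ 1.4072.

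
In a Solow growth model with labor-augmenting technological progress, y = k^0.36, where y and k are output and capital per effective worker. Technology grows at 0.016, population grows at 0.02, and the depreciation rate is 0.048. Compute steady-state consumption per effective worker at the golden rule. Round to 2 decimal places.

n + g + δ = 0.02 + 0.016 + 0.048 = 0.084.
Golden rule sets MPK = n+g+δ: 0.36·k^(0.36−1) = 0.084, so k_gold = (0.36/0.084)^(1/0.64) ≈ 9.7171.
y_gold = 9.7171^0.36 ≈ 2.2673.
c_gold = y_gold − (n+g+δ)·k_gold = 2.2673 − 0.084·9.7171 ≈ 1.4511.

c_gold ≈ 1.45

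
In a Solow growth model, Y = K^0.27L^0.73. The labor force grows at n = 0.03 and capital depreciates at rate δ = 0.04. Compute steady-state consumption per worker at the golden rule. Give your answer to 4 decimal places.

c_gold ≈ 1.2027

The effective depreciation rate is n + δ = 0.03 + 0.04 = 0.07.
Maximizing c = f(k) − (n+δ)·k gives f'(k) = n+δ, i.e. 0.27·k^(0.27−1) = 0.07, so k_gold = (0.27/0.07)^(1/0.73) ≈ 6.3548.
y_gold = 6.3548^0.27 ≈ 1.6475.
c_gold = y_gold − (n+δ)·k_gold = 1.6475 − 0.07·6.3548 ≈ 1.2027.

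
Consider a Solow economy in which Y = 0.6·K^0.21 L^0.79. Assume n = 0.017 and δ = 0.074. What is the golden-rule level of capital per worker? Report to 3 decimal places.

k_gold ≈ 1.510

The effective depreciation rate is n + δ = 0.017 + 0.074 = 0.091.
Golden rule sets MPK = n+δ: 0.21·0.6·k^(0.21−1) = 0.091, so k_gold = (0.21·0.6/0.091)^(1/0.79) ≈ 1.5097.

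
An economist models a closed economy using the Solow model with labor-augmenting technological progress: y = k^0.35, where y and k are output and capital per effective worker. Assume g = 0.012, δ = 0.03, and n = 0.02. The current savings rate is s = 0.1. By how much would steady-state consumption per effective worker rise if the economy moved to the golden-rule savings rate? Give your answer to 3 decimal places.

Δc ≈ 0.486

n + g + δ = 0.02 + 0.012 + 0.03 = 0.062.
Current steady state (s = 0.1): k* = (0.1/0.062)^(1/0.65) ≈ 2.0864, y* = 2.0864^0.35 ≈ 1.2936, c* = (1−0.1)·1.2936 ≈ 1.1642.
Setting f'(k) = n+g+δ gives 0.35·k^(0.35−1) = 0.062, hence k_gold = (0.35/0.062)^(1/0.65) ≈ 14.3359.
y_gold = 14.3359^0.35 ≈ 2.5395, c_gold = y_gold − 0.062·k_gold ≈ 1.6507.
Gain: Δc = 1.6507 − 1.1642 ≈ 0.4865.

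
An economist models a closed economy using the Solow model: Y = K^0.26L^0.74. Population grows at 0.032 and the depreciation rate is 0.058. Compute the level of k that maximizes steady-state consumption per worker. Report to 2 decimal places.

k_gold ≈ 4.19

Capital per worker breaks even when investment replaces (n + δ)·k; here n + δ = 0.09.
Setting f'(k) = n+δ gives 0.26·k^(0.26−1) = 0.09, hence k_gold = (0.26/0.09)^(1/0.74) ≈ 4.1938.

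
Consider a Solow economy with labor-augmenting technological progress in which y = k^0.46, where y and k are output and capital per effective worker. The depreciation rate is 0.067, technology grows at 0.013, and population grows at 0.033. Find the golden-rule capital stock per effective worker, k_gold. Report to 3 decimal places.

The effective depreciation rate is n + g + δ = 0.033 + 0.013 + 0.067 = 0.113.
Setting f'(k) = n+g+δ gives 0.46·k^(0.46−1) = 0.113, hence k_gold = (0.46/0.113)^(1/0.54) ≈ 13.4597.

k_gold ≈ 13.460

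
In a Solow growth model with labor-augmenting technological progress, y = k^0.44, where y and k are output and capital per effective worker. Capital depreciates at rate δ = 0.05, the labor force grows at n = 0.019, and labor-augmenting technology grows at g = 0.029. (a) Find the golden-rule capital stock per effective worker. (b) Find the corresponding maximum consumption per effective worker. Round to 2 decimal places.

The effective depreciation rate is n + g + δ = 0.019 + 0.029 + 0.05 = 0.098.
Maximizing c = f(k) − (n+g+δ)·k gives f'(k) = n+g+δ, i.e. 0.44·k^(0.44−1) = 0.098, so k_gold = (0.44/0.098)^(1/0.56) ≈ 14.6114.
y_gold = 14.6114^0.44 ≈ 3.2543; c_gold = y_gold − 0.098·k_gold ≈ 1.8224.

(a) k_gold ≈ 14.61; (b) c_gold ≈ 1.82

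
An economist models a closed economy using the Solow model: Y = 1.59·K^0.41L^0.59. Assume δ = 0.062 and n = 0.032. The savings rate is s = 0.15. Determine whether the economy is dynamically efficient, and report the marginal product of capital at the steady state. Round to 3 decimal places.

The effective depreciation rate is n + δ = 0.032 + 0.062 = 0.094.
Steady-state k*: s·A·k^0.41 = 0.094·k gives k* = (0.15·1.59/0.094)^(1/0.59) ≈ 4.8457.
MPK = 0.41·1.59·4.8457^(-0.59) ≈ 0.2569.
MPK > n+δ = 0.094, so the economy is dynamically efficient (under-saving).

dynamically efficient; MPK ≈ 0.257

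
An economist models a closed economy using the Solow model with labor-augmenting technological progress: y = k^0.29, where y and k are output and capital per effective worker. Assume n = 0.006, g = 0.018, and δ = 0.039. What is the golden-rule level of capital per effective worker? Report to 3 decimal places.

k_gold ≈ 8.588

Break-even investment rate: n + g + δ = 0.006 + 0.018 + 0.039 = 0.063.
Setting f'(k) = n+g+δ gives 0.29·k^(0.29−1) = 0.063, hence k_gold = (0.29/0.063)^(1/0.71) ≈ 8.5878.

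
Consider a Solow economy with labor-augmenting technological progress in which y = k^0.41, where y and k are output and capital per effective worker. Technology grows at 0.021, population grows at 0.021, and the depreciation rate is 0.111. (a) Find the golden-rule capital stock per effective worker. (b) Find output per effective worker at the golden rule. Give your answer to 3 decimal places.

(a) k_gold ≈ 5.316; (b) y_gold ≈ 1.984

The effective depreciation rate is n + g + δ = 0.021 + 0.021 + 0.111 = 0.153.
Maximizing c = f(k) − (n+g+δ)·k gives f'(k) = n+g+δ, i.e. 0.41·k^(0.41−1) = 0.153, so k_gold = (0.41/0.153)^(1/0.59) ≈ 5.3159.
y_gold = 5.3159^0.41 ≈ 1.9838.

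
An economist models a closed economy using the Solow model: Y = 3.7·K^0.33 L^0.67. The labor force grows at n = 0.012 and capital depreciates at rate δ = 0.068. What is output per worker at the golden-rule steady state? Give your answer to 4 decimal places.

The effective depreciation rate is n + δ = 0.012 + 0.068 = 0.08.
Setting f'(k) = n+δ gives 0.33·3.7·k^(0.33−1) = 0.08, hence k_gold = (0.33·3.7/0.08)^(1/0.67) ≈ 58.4259.
Output: y_gold = 3.7·k_gold^0.33 = 3.7·58.4259^0.33 ≈ 14.1639.

y_gold ≈ 14.1639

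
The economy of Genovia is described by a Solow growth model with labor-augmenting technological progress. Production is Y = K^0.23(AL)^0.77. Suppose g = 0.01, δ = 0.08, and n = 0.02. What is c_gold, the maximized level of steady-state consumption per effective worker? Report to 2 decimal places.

Break-even investment rate: n + g + δ = 0.02 + 0.01 + 0.08 = 0.11.
At the golden rule the marginal product of capital equals n+g+δ: 0.23·k^(0.23−1) = 0.11. Solving, k_gold = (0.23/0.11)^(1/0.77) ≈ 2.6063.
y_gold = 2.6063^0.23 ≈ 1.2465.
c_gold = y_gold − (n+g+δ)·k_gold = 1.2465 − 0.11·2.6063 ≈ 0.9598.

c_gold ≈ 0.96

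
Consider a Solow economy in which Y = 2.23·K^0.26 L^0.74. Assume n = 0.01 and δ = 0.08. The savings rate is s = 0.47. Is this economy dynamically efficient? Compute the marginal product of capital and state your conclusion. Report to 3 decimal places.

dynamically inefficient; MPK ≈ 0.050

n + δ = 0.01 + 0.08 = 0.09.
Steady-state k*: s·A·k^0.26 = 0.09·k gives k* = (0.47·2.23/0.09)^(1/0.74) ≈ 27.5903.
MPK = 0.26·2.23·27.5903^(-0.74) ≈ 0.0498.
MPK < n+δ = 0.09, so the economy is dynamically inefficient (over-saving).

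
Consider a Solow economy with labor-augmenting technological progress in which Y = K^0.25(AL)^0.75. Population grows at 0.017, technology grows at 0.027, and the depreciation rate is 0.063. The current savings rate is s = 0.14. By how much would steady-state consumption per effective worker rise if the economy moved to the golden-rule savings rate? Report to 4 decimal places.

Capital per effective worker breaks even when investment replaces (n + g + δ)·k; here n + g + δ = 0.107.
Current steady state (s = 0.14): k* = (0.14/0.107)^(1/0.75) ≈ 1.4311, y* = 1.4311^0.25 ≈ 1.0937, c* = (1−0.14)·1.0937 ≈ 0.9406.
Setting f'(k) = n+g+δ gives 0.25·k^(0.25−1) = 0.107, hence k_gold = (0.25/0.107)^(1/0.75) ≈ 3.1003.
y_gold = 3.1003^0.25 ≈ 1.3269, c_gold = y_gold − 0.107·k_gold ≈ 0.9952.
Gain: Δc = 0.9952 − 0.9406 ≈ 0.0546.

Δc ≈ 0.0546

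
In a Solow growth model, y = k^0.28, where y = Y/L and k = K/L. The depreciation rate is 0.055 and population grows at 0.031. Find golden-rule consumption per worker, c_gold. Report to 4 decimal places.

c_gold ≈ 1.1395

The effective depreciation rate is n + δ = 0.031 + 0.055 = 0.086.
Setting f'(k) = n+δ gives 0.28·k^(0.28−1) = 0.086, hence k_gold = (0.28/0.086)^(1/0.72) ≈ 5.1526.
y_gold = 5.1526^0.28 ≈ 1.5826.
c_gold = y_gold − (n+δ)·k_gold = 1.5826 − 0.086·5.1526 ≈ 1.1395.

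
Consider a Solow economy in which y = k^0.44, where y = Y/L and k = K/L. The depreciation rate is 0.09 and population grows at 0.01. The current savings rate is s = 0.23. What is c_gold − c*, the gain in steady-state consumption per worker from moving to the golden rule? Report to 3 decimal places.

Δc ≈ 0.312

The effective depreciation rate is n + δ = 0.01 + 0.09 = 0.1.
Current steady state (s = 0.23): k* = (0.23/0.1)^(1/0.56) ≈ 4.4253, y* = 4.4253^0.44 ≈ 1.9240, c* = (1−0.23)·1.9240 ≈ 1.4815.
At the golden rule the marginal product of capital equals n+δ: 0.44·k^(0.44−1) = 0.1. Solving, k_gold = (0.44/0.1)^(1/0.56) ≈ 14.0936.
y_gold = 14.0936^0.44 ≈ 3.2031, c_gold = y_gold − 0.1·k_gold ≈ 1.7937.
Gain: Δc = 1.7937 − 1.4815 ≈ 0.3122.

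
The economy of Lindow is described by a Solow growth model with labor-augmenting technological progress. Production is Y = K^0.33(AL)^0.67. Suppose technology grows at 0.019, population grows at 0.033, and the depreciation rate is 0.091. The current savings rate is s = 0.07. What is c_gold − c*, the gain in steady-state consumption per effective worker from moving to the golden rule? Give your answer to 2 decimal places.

Δc ≈ 0.36

Capital per effective worker breaks even when investment replaces (n + g + δ)·k; here n + g + δ = 0.143.
Current steady state (s = 0.07): k* = (0.07/0.143)^(1/0.67) ≈ 0.3443, y* = 0.3443^0.33 ≈ 0.7034, c* = (1−0.07)·0.7034 ≈ 0.6542.
Golden rule sets MPK = n+g+δ: 0.33·k^(0.33−1) = 0.143, so k_gold = (0.33/0.143)^(1/0.67) ≈ 3.4838.
y_gold = 3.4838^0.33 ≈ 1.5097, c_gold = y_gold − 0.143·k_gold ≈ 1.0115.
Gain: Δc = 1.0115 − 0.6542 ≈ 0.3573.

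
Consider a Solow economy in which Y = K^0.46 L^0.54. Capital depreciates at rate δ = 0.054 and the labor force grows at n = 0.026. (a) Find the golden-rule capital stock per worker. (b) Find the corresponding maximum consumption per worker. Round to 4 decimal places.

The effective depreciation rate is n + δ = 0.026 + 0.054 = 0.08.
Setting f'(k) = n+δ gives 0.46·k^(0.46−1) = 0.08, hence k_gold = (0.46/0.08)^(1/0.54) ≈ 25.5148.
y_gold = 25.5148^0.46 ≈ 4.4374; c_gold = y_gold − 0.08·k_gold ≈ 2.3962.

(a) k_gold ≈ 25.5148; (b) c_gold ≈ 2.3962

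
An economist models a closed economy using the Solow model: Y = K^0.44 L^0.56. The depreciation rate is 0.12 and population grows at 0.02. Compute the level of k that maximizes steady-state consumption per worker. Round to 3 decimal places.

Break-even investment rate: n + δ = 0.02 + 0.12 = 0.14.
Golden rule sets MPK = n+δ: 0.44·k^(0.44−1) = 0.14, so k_gold = (0.44/0.14)^(1/0.56) ≈ 7.7282.

k_gold ≈ 7.728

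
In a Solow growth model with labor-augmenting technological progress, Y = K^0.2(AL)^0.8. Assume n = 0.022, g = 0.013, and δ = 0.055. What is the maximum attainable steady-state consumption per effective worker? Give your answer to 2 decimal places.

Break-even investment rate: n + g + δ = 0.022 + 0.013 + 0.055 = 0.09.
Golden rule sets MPK = n+g+δ: 0.2·k^(0.2−1) = 0.09, so k_gold = (0.2/0.09)^(1/0.8) ≈ 2.7132.
y_gold = 2.7132^0.2 ≈ 1.2209.
c_gold = y_gold − (n+g+δ)·k_gold = 1.2209 − 0.09·2.7132 ≈ 0.9768.

c_gold ≈ 0.98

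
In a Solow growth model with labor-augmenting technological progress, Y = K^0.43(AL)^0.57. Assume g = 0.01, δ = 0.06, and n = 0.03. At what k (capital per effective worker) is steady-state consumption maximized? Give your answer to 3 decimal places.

k_gold ≈ 12.923

n + g + δ = 0.03 + 0.01 + 0.06 = 0.1.
Golden rule sets MPK = n+g+δ: 0.43·k^(0.43−1) = 0.1, so k_gold = (0.43/0.1)^(1/0.57) ≈ 12.9225.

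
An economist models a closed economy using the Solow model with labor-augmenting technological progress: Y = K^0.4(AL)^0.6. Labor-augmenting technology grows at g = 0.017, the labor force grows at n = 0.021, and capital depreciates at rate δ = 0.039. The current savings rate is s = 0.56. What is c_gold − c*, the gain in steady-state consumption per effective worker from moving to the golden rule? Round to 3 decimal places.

The effective depreciation rate is n + g + δ = 0.021 + 0.017 + 0.039 = 0.077.
Current steady state (s = 0.56): k* = (0.56/0.077)^(1/0.6) ≈ 27.3000, y* = 27.3000^0.4 ≈ 3.7537, c* = (1−0.56)·3.7537 ≈ 1.6516.
Maximizing c = f(k) − (n+g+δ)·k gives f'(k) = n+g+δ, i.e. 0.4·k^(0.4−1) = 0.077, so k_gold = (0.4/0.077)^(1/0.6) ≈ 15.5817.
y_gold = 15.5817^0.4 ≈ 2.9995, c_gold = y_gold − 0.077·k_gold ≈ 1.7997.
Gain: Δc = 1.7997 − 1.6516 ≈ 0.1480.

Δc ≈ 0.148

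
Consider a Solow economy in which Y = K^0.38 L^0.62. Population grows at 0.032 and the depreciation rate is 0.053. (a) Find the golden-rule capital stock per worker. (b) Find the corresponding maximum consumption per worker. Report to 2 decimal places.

Capital per worker breaks even when investment replaces (n + δ)·k; here n + δ = 0.085.
Setting f'(k) = n+δ gives 0.38·k^(0.38−1) = 0.085, hence k_gold = (0.38/0.085)^(1/0.62) ≈ 11.1937.
y_gold = 11.1937^0.38 ≈ 2.5039; c_gold = y_gold − 0.085·k_gold ≈ 1.5524.

(a) k_gold ≈ 11.19; (b) c_gold ≈ 1.55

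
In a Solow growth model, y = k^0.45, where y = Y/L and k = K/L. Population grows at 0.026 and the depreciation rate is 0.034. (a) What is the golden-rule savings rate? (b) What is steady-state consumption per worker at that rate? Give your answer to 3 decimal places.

(a) s_gold = 0.450; (b) c_gold ≈ 2.860

The effective depreciation rate is n + δ = 0.026 + 0.034 = 0.06.
For Cobb-Douglas, s_gold equals capital's share: s_gold = 0.45.
At the golden rule the marginal product of capital equals n+δ: 0.45·k^(0.45−1) = 0.06. Solving, k_gold = (0.45/0.06)^(1/0.55) ≈ 38.9960.
y_gold = 38.9960^0.45 ≈ 5.1995; c_gold = (1−0.45)·y_gold ≈ 2.8597.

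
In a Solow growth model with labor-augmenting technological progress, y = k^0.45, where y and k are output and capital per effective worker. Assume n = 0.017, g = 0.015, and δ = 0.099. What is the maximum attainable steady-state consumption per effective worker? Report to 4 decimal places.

c_gold ≈ 1.5096

Capital per effective worker breaks even when investment replaces (n + g + δ)·k; here n + g + δ = 0.131.
At the golden rule the marginal product of capital equals n+g+δ: 0.45·k^(0.45−1) = 0.131. Solving, k_gold = (0.45/0.131)^(1/0.55) ≈ 9.4284.
y_gold = 9.4284^0.45 ≈ 2.7447.
c_gold = y_gold − (n+g+δ)·k_gold = 2.7447 − 0.131·9.4284 ≈ 1.5096.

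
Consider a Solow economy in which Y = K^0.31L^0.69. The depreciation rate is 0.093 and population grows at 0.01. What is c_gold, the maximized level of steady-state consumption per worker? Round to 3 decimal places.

c_gold ≈ 1.132

n + δ = 0.01 + 0.093 = 0.103.
Maximizing c = f(k) − (n+δ)·k gives f'(k) = n+δ, i.e. 0.31·k^(0.31−1) = 0.103, so k_gold = (0.31/0.103)^(1/0.69) ≈ 4.9376.
y_gold = 4.9376^0.31 ≈ 1.6405.
c_gold = y_gold − (n+δ)·k_gold = 1.6405 − 0.103·4.9376 ≈ 1.1320.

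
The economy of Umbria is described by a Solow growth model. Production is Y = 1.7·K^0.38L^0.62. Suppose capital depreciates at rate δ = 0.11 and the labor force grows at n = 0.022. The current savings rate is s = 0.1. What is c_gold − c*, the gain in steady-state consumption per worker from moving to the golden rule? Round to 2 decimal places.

n + δ = 0.022 + 0.11 = 0.132.
Current steady state (s = 0.1): k* = (0.1·1.7/0.132)^(1/0.62) ≈ 1.5039, y* = 1.7·1.5039^0.38 ≈ 1.9851, c* = (1−0.1)·1.9851 ≈ 1.7866.
At the golden rule the marginal product of capital equals n+δ: 0.38·1.7·k^(0.38−1) = 0.132. Solving, k_gold = (0.38·1.7/0.132)^(1/0.62) ≈ 12.9525.
y_gold = 1.7·12.9525^0.38 ≈ 4.4993, c_gold = y_gold − 0.132·k_gold ≈ 2.7896.
Gain: Δc = 2.7896 − 1.7866 ≈ 1.0029.

Δc ≈ 1.00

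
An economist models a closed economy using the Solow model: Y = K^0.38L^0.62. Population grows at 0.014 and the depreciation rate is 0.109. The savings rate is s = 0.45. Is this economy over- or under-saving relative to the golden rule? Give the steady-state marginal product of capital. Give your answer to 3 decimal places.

over-saving; MPK ≈ 0.104

The effective depreciation rate is n + δ = 0.014 + 0.109 = 0.123.
Steady-state k*: s·k^0.38 = 0.123·k gives k* = (0.45/0.123)^(1/0.62) ≈ 8.1014.
MPK = 0.38·8.1014^(-0.62) ≈ 0.1039.
MPK < n+δ = 0.123, so the economy is dynamically inefficient (over-saving).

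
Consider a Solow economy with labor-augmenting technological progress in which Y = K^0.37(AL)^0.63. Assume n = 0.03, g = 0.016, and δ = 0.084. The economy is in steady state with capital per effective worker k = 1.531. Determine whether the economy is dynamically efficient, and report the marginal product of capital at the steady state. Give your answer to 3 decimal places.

Capital per effective worker breaks even when investment replaces (n + g + δ)·k; here n + g + δ = 0.13.
MPK = 0.37·k^(0.37−1) = 0.37·1.531^(-0.63) ≈ 0.2829.
MPK > 0.13, so the economy is dynamically efficient (under-saving).

dynamically efficient; MPK ≈ 0.283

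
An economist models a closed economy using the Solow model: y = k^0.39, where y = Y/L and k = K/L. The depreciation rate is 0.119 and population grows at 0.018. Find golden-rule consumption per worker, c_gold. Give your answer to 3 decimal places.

n + δ = 0.018 + 0.119 = 0.137.
At the golden rule the marginal product of capital equals n+δ: 0.39·k^(0.39−1) = 0.137. Solving, k_gold = (0.39/0.137)^(1/0.61) ≈ 5.5568.
y_gold = 5.5568^0.39 ≈ 1.9520.
c_gold = y_gold − (n+δ)·k_gold = 1.9520 − 0.137·5.5568 ≈ 1.1907.

c_gold ≈ 1.191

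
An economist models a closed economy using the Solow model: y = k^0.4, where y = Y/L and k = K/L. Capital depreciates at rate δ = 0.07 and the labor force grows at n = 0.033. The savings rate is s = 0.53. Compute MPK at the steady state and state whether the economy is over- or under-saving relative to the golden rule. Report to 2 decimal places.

n + δ = 0.033 + 0.07 = 0.103.
Steady-state k*: s·k^0.4 = 0.103·k gives k* = (0.53/0.103)^(1/0.6) ≈ 15.3367.
MPK = 0.4·15.3367^(-0.6) ≈ 0.0777.
MPK < n+δ = 0.103, so the economy is dynamically inefficient (over-saving).

over-saving; MPK ≈ 0.08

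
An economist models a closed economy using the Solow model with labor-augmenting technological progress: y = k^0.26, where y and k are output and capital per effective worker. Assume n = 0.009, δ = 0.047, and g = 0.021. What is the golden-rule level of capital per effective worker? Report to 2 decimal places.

Break-even investment rate: n + g + δ = 0.009 + 0.021 + 0.047 = 0.077.
At the golden rule the marginal product of capital equals n+g+δ: 0.26·k^(0.26−1) = 0.077. Solving, k_gold = (0.26/0.077)^(1/0.74) ≈ 5.1780.

k_gold ≈ 5.18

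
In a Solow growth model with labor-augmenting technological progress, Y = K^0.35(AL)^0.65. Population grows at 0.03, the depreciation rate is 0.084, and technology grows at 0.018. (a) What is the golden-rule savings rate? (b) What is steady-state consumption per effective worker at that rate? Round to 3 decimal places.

n + g + δ = 0.03 + 0.018 + 0.084 = 0.132.
For Cobb-Douglas, s_gold equals capital's share: s_gold = 0.35.
Maximizing c = f(k) − (n+g+δ)·k gives f'(k) = n+g+δ, i.e. 0.35·k^(0.35−1) = 0.132, so k_gold = (0.35/0.132)^(1/0.65) ≈ 4.4826.
y_gold = 4.4826^0.35 ≈ 1.6906; c_gold = (1−0.35)·y_gold ≈ 1.0989.

(a) s_gold = 0.350; (b) c_gold ≈ 1.099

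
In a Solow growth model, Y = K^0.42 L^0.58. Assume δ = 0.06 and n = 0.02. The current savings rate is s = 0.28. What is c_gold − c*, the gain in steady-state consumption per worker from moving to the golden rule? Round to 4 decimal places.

Δc ≈ 0.1435

The effective depreciation rate is n + δ = 0.02 + 0.06 = 0.08.
Current steady state (s = 0.28): k* = (0.28/0.08)^(1/0.58) ≈ 8.6706, y* = 8.6706^0.42 ≈ 2.4773, c* = (1−0.28)·2.4773 ≈ 1.7837.
Setting f'(k) = n+δ gives 0.42·k^(0.42−1) = 0.08, hence k_gold = (0.42/0.08)^(1/0.58) ≈ 17.4443.
y_gold = 17.4443^0.42 ≈ 3.3227, c_gold = y_gold − 0.08·k_gold ≈ 1.9272.
Gain: Δc = 1.9272 − 1.7837 ≈ 0.1435.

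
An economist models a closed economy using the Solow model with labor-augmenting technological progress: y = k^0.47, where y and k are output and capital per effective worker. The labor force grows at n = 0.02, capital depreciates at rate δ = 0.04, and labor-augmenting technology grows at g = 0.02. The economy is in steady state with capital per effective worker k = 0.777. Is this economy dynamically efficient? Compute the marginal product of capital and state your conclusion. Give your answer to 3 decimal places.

dynamically efficient; MPK ≈ 0.537

Capital per effective worker breaks even when investment replaces (n + g + δ)·k; here n + g + δ = 0.08.
MPK = 0.47·k^(0.47−1) = 0.47·0.777^(-0.53) ≈ 0.5372.
MPK > 0.08, so the economy is dynamically efficient (under-saving).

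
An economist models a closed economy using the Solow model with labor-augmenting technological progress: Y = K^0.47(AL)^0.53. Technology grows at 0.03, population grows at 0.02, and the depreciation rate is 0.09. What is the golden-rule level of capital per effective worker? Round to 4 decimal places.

Break-even investment rate: n + g + δ = 0.02 + 0.03 + 0.09 = 0.14.
At the golden rule the marginal product of capital equals n+g+δ: 0.47·k^(0.47−1) = 0.14. Solving, k_gold = (0.47/0.14)^(1/0.53) ≈ 9.8264.

k_gold ≈ 9.8264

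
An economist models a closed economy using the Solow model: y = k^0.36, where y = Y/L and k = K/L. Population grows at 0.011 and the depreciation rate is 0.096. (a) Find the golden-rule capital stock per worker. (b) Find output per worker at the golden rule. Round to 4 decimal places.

Break-even investment rate: n + δ = 0.011 + 0.096 = 0.107.
Golden rule sets MPK = n+δ: 0.36·k^(0.36−1) = 0.107, so k_gold = (0.36/0.107)^(1/0.64) ≈ 6.6575.
y_gold = 6.6575^0.36 ≈ 1.9788.

(a) k_gold ≈ 6.6575; (b) y_gold ≈ 1.9788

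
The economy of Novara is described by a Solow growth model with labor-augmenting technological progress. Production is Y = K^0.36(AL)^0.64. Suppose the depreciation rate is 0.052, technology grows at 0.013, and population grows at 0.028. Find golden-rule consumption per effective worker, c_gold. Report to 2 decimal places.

c_gold ≈ 1.37

Capital per effective worker breaks even when investment replaces (n + g + δ)·k; here n + g + δ = 0.093.
At the golden rule the marginal product of capital equals n+g+δ: 0.36·k^(0.36−1) = 0.093. Solving, k_gold = (0.36/0.093)^(1/0.64) ≈ 8.2883.
y_gold = 8.2883^0.36 ≈ 2.1412.
c_gold = y_gold − (n+g+δ)·k_gold = 2.1412 − 0.093·8.2883 ≈ 1.3703.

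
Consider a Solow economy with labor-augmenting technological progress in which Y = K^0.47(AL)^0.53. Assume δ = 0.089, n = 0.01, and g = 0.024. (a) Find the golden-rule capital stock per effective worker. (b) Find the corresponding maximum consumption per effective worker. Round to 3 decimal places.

(a) k_gold ≈ 12.545; (b) c_gold ≈ 1.740

Break-even investment rate: n + g + δ = 0.01 + 0.024 + 0.089 = 0.123.
Maximizing c = f(k) − (n+g+δ)·k gives f'(k) = n+g+δ, i.e. 0.47·k^(0.47−1) = 0.123, so k_gold = (0.47/0.123)^(1/0.53) ≈ 12.5452.
y_gold = 12.5452^0.47 ≈ 3.2831; c_gold = y_gold − 0.123·k_gold ≈ 1.7400.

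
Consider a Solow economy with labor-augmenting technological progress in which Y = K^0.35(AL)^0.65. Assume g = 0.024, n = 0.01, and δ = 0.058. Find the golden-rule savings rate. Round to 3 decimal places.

Break-even investment rate: n + g + δ = 0.01 + 0.024 + 0.058 = 0.092.
At the golden rule MPK = n+g+δ, and in any Cobb-Douglas steady state s = (n+g+δ)·k/y = MPK·k/y = capital's share 0.35.

s_gold = 0.350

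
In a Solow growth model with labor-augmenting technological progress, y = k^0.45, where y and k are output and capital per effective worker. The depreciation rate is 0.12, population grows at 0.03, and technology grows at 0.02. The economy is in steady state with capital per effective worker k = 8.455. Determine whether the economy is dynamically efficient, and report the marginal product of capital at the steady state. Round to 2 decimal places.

dynamically inefficient; MPK ≈ 0.14

Break-even investment rate: n + g + δ = 0.03 + 0.02 + 0.12 = 0.17.
MPK = 0.45·k^(0.45−1) = 0.45·8.455^(-0.55) ≈ 0.1391.
MPK < 0.17, so the economy is dynamically inefficient (over-saving).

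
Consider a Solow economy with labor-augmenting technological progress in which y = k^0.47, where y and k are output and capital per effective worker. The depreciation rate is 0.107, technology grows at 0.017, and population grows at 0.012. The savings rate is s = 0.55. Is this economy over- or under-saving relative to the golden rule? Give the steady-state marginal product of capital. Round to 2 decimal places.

over-saving; MPK ≈ 0.12

Break-even investment rate: n + g + δ = 0.012 + 0.017 + 0.107 = 0.136.
Steady-state k*: s·k^0.47 = 0.136·k gives k* = (0.55/0.136)^(1/0.53) ≈ 13.9621.
MPK = 0.47·13.9621^(-0.53) ≈ 0.1162.
MPK < n+g+δ = 0.136, so the economy is dynamically inefficient (over-saving).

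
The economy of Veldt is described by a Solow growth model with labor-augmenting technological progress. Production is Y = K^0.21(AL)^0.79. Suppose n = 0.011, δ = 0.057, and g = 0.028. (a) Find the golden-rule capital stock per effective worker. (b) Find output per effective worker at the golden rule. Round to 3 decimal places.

Capital per effective worker breaks even when investment replaces (n + g + δ)·k; here n + g + δ = 0.096.
Setting f'(k) = n+g+δ gives 0.21·k^(0.21−1) = 0.096, hence k_gold = (0.21/0.096)^(1/0.79) ≈ 2.6935.
y_gold = 2.6935^0.21 ≈ 1.2313.

(a) k_gold ≈ 2.693; (b) y_gold ≈ 1.231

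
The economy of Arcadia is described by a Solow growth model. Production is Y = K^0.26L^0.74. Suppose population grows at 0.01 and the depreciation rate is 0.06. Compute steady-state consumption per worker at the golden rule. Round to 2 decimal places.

Break-even investment rate: n + δ = 0.01 + 0.06 = 0.07.
At the golden rule the marginal product of capital equals n+δ: 0.26·k^(0.26−1) = 0.07. Solving, k_gold = (0.26/0.07)^(1/0.74) ≈ 5.8898.
y_gold = 5.8898^0.26 ≈ 1.5857.
c_gold = y_gold − (n+δ)·k_gold = 1.5857 − 0.07·5.8898 ≈ 1.1734.

c_gold ≈ 1.17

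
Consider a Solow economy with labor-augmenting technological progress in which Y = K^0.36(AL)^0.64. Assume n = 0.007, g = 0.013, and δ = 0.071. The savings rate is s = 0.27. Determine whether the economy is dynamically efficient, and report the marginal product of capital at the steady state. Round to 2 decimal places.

dynamically efficient; MPK ≈ 0.12

Break-even investment rate: n + g + δ = 0.007 + 0.013 + 0.071 = 0.091.
Steady-state k*: s·k^0.36 = 0.091·k gives k* = (0.27/0.091)^(1/0.64) ≈ 5.4702.
MPK = 0.36·5.4702^(-0.64) ≈ 0.1213.
MPK > n+g+δ = 0.091, so the economy is dynamically efficient (under-saving).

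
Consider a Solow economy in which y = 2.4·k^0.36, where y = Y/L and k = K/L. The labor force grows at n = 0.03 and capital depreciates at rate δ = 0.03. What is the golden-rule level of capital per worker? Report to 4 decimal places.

k_gold ≈ 64.5567

The effective depreciation rate is n + δ = 0.03 + 0.03 = 0.06.
At the golden rule the marginal product of capital equals n+δ: 0.36·2.4·k^(0.36−1) = 0.06. Solving, k_gold = (0.36·2.4/0.06)^(1/0.64) ≈ 64.5567.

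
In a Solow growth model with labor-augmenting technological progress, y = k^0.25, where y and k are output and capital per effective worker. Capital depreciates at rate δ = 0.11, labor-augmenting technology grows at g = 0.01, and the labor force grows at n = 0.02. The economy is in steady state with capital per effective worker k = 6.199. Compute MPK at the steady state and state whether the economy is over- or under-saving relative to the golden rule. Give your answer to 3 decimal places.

over-saving; MPK ≈ 0.064

Capital per effective worker breaks even when investment replaces (n + g + δ)·k; here n + g + δ = 0.14.
MPK = 0.25·k^(0.25−1) = 0.25·6.199^(-0.75) ≈ 0.0636.
MPK < 0.14, so the economy is dynamically inefficient (over-saving).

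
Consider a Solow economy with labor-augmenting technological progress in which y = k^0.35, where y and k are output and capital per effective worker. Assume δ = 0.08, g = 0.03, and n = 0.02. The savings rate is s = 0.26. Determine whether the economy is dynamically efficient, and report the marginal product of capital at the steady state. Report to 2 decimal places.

dynamically efficient; MPK ≈ 0.17

n + g + δ = 0.02 + 0.03 + 0.08 = 0.13.
Steady-state k*: s·k^0.35 = 0.13·k gives k* = (0.26/0.13)^(1/0.65) ≈ 2.9048.
MPK = 0.35·2.9048^(-0.65) ≈ 0.1750.
MPK > n+g+δ = 0.13, so the economy is dynamically efficient (under-saving).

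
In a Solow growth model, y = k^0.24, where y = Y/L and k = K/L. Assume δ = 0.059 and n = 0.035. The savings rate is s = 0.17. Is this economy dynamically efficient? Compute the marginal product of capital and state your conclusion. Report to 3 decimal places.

n + δ = 0.035 + 0.059 = 0.094.
Steady-state k*: s·k^0.24 = 0.094·k gives k* = (0.17/0.094)^(1/0.76) ≈ 2.1806.
MPK = 0.24·2.1806^(-0.76) ≈ 0.1327.
MPK > n+δ = 0.094, so the economy is dynamically efficient (under-saving).

dynamically efficient; MPK ≈ 0.133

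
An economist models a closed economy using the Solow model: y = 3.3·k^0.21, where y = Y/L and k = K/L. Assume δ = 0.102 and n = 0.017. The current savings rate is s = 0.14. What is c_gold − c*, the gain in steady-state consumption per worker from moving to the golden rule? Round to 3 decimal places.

Δc ≈ 0.094

Capital per worker breaks even when investment replaces (n + δ)·k; here n + δ = 0.119.
Current steady state (s = 0.14): k* = (0.14·3.3/0.119)^(1/0.79) ≈ 5.5679, y* = 3.3·5.5679^0.21 ≈ 4.7327, c* = (1−0.14)·4.7327 ≈ 4.0701.
At the golden rule the marginal product of capital equals n+δ: 0.21·3.3·k^(0.21−1) = 0.119. Solving, k_gold = (0.21·3.3/0.119)^(1/0.79) ≈ 9.3023.
y_gold = 3.3·9.3023^0.21 ≈ 5.2713, c_gold = y_gold − 0.119·k_gold ≈ 4.1643.
Gain: Δc = 4.1643 − 4.0701 ≈ 0.0942.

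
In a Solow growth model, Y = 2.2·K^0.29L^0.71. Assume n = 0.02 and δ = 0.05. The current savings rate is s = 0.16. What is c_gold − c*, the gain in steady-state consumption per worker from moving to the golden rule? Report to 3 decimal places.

Δc ≈ 0.278

The effective depreciation rate is n + δ = 0.02 + 0.05 = 0.07.
Current steady state (s = 0.16): k* = (0.16·2.2/0.07)^(1/0.71) ≈ 9.7264, y* = 2.2·9.7264^0.29 ≈ 4.2553, c* = (1−0.16)·4.2553 ≈ 3.5744.
At the golden rule the marginal product of capital equals n+δ: 0.29·2.2·k^(0.29−1) = 0.07. Solving, k_gold = (0.29·2.2/0.07)^(1/0.71) ≈ 22.4762.
y_gold = 2.2·22.4762^0.29 ≈ 5.4253, c_gold = y_gold − 0.07·k_gold ≈ 3.8519.
Gain: Δc = 3.8519 − 3.5744 ≈ 0.2775.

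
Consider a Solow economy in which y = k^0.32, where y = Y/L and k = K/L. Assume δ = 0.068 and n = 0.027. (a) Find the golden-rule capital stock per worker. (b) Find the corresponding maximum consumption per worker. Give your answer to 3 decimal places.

(a) k_gold ≈ 5.965; (b) c_gold ≈ 1.204

Capital per worker breaks even when investment replaces (n + δ)·k; here n + δ = 0.095.
At the golden rule the marginal product of capital equals n+δ: 0.32·k^(0.32−1) = 0.095. Solving, k_gold = (0.32/0.095)^(1/0.68) ≈ 5.9652.
y_gold = 5.9652^0.32 ≈ 1.7709; c_gold = y_gold − 0.095·k_gold ≈ 1.2042.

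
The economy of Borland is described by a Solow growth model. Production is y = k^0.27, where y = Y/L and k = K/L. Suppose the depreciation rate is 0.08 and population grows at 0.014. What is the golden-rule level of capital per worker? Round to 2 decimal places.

k_gold ≈ 4.24

n + δ = 0.014 + 0.08 = 0.094.
Golden rule sets MPK = n+δ: 0.27·k^(0.27−1) = 0.094, so k_gold = (0.27/0.094)^(1/0.73) ≈ 4.2435.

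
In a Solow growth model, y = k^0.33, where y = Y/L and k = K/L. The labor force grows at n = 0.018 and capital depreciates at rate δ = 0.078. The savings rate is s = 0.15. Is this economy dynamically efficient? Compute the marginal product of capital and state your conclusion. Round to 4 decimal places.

dynamically efficient; MPK ≈ 0.2112

Capital per worker breaks even when investment replaces (n + δ)·k; here n + δ = 0.096.
Steady-state k*: s·k^0.33 = 0.096·k gives k* = (0.15/0.096)^(1/0.67) ≈ 1.9466.
MPK = 0.33·1.9466^(-0.67) ≈ 0.2112.
MPK > n+δ = 0.096, so the economy is dynamically efficient (under-saving).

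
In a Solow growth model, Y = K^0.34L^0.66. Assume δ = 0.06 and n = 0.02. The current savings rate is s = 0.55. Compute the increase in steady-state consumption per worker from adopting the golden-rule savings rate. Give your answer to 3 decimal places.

Δc ≈ 0.176

n + δ = 0.02 + 0.06 = 0.08.
Current steady state (s = 0.55): k* = (0.55/0.08)^(1/0.66) ≈ 18.5607, y* = 18.5607^0.34 ≈ 2.6997, c* = (1−0.55)·2.6997 ≈ 1.2149.
Golden rule sets MPK = n+δ: 0.34·k^(0.34−1) = 0.08, so k_gold = (0.34/0.08)^(1/0.66) ≈ 8.9558.
y_gold = 8.9558^0.34 ≈ 2.1072, c_gold = y_gold − 0.08·k_gold ≈ 1.3908.
Gain: Δc = 1.3908 − 1.2149 ≈ 0.1759.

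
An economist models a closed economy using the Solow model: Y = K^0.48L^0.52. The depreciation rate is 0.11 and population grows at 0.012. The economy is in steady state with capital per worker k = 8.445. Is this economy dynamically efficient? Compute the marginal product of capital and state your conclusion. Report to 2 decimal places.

dynamically efficient; MPK ≈ 0.16

Break-even investment rate: n + δ = 0.012 + 0.11 = 0.122.
MPK = 0.48·k^(0.48−1) = 0.48·8.445^(-0.52) ≈ 0.1583.
MPK > 0.122, so the economy is dynamically efficient (under-saving).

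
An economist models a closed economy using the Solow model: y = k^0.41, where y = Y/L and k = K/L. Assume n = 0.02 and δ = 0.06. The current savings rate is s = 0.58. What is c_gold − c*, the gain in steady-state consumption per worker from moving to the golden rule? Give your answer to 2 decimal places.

Capital per worker breaks even when investment replaces (n + δ)·k; here n + δ = 0.08.
Current steady state (s = 0.58): k* = (0.58/0.08)^(1/0.59) ≈ 28.7210, y* = 28.7210^0.41 ≈ 3.9615, c* = (1−0.58)·3.9615 ≈ 1.6638.
Golden rule sets MPK = n+δ: 0.41·k^(0.41−1) = 0.08, so k_gold = (0.41/0.08)^(1/0.59) ≈ 15.9541.
y_gold = 15.9541^0.41 ≈ 3.1130, c_gold = y_gold − 0.08·k_gold ≈ 1.8367.
Gain: Δc = 1.8367 − 1.6638 ≈ 0.1728.

Δc ≈ 0.17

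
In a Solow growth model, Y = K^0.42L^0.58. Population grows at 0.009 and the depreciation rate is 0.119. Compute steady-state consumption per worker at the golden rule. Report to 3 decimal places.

c_gold ≈ 1.371

The effective depreciation rate is n + δ = 0.009 + 0.119 = 0.128.
At the golden rule the marginal product of capital equals n+δ: 0.42·k^(0.42−1) = 0.128. Solving, k_gold = (0.42/0.128)^(1/0.58) ≈ 7.7575.
y_gold = 7.7575^0.42 ≈ 2.3642.
c_gold = y_gold − (n+δ)·k_gold = 2.3642 − 0.128·7.7575 ≈ 1.3712.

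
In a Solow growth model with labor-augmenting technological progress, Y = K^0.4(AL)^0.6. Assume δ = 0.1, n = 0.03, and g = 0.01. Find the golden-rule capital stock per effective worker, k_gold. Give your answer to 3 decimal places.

k_gold ≈ 5.753

The effective depreciation rate is n + g + δ = 0.03 + 0.01 + 0.1 = 0.14.
At the golden rule the marginal product of capital equals n+g+δ: 0.4·k^(0.4−1) = 0.14. Solving, k_gold = (0.4/0.14)^(1/0.6) ≈ 5.7529.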